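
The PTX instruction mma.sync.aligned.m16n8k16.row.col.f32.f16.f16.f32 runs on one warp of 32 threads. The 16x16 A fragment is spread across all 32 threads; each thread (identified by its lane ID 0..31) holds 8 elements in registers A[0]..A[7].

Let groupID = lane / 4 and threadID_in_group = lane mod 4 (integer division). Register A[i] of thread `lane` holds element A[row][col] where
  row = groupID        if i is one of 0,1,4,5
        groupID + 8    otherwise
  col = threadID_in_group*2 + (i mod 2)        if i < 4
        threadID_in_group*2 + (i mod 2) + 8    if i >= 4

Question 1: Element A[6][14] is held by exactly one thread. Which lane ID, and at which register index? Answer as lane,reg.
27,4

r=6→G=6,rhi=0  c=14→chi=1,T=3,p=0
L=6*4+3=27  i=1*4+0*2+0=4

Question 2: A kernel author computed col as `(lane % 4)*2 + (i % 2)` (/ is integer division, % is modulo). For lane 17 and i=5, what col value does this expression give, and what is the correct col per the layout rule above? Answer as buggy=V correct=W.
buggy=3 correct=11

`(lane % 4)*2 + (i % 2)`[17,5]=>3
lane 17: grp=4 (17/4), tig=1 (17%4)
i=5: r=4+0=4, c=1*2+1+8=11
col: 3 vs 11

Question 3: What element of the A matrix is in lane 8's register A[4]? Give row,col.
lane 8: grp=2 (8/4), tig=0 (8%4)
i=4: r=2+0=2, c=0*2+0+8=8

2,8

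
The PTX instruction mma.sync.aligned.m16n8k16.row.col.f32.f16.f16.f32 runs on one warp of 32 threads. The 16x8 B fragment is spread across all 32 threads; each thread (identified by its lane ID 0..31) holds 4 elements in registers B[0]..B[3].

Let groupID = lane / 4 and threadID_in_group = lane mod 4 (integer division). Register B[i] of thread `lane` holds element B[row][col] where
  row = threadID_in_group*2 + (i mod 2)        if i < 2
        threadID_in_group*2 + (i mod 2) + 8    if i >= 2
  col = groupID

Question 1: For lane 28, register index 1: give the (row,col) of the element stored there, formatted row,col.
1,7

lane 28: g=7 (28/4), t=0 (28%4)
i=1: r=0*2+1+0=1, c=g=7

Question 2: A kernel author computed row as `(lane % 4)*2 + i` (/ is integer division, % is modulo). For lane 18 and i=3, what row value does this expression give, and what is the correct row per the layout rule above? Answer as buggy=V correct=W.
buggy=7 correct=13

`(lane % 4)*2 + i`[18,3]→7
L=18→G=18>>2=4, T=18&3=2
[3]→row 2·2+1+8=13  col G=4
row: 7 vs 13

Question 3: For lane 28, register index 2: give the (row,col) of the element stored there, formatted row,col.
8,7

lane 28->28/4=7, 28 mod 4=0
i=2  r:2·0+0+8->8  c:7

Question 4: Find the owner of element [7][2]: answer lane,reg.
11,1

c=2->g=2  r=7->rb=0,t=3,b0=1
L=2*4+3=11  i=0*2+1=1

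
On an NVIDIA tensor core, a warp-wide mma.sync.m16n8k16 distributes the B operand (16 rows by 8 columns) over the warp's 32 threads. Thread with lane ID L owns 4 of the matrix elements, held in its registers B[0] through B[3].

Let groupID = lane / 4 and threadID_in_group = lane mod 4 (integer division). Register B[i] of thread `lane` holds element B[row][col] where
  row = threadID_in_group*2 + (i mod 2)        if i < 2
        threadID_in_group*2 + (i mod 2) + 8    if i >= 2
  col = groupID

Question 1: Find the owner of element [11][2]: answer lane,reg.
c=2⇒gr=2  r=11⇒Rb=1,th=1,odd=1
L=2*4+1=9  i=1*2+1=3

9,3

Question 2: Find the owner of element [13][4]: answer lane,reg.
18,3

c=4→G=4  r=13→rhi=1,T=2,p=1
L=4*4+2=18  i=1*2+1=3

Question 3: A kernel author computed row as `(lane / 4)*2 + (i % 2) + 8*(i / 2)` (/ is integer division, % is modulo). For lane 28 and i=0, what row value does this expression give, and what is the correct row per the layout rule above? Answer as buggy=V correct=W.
`(lane / 4)*2 + (i % 2) + 8*(i / 2)`[28,0]=>14
28: grp=7,tig=0
[0] (0*2+0+0,7) = (0,7)
row: 14 vs 0

buggy=14 correct=0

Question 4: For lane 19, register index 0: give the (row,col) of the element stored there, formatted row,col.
19: gid=4,tid=3
[0] (3*2+0+0,4) = (6,4)

6,4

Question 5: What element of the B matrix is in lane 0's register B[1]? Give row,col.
1,0

lane 0: grp=0 (0/4), tig=0 (0%4)
i=1: r=0*2+1+0=1, c=grp=0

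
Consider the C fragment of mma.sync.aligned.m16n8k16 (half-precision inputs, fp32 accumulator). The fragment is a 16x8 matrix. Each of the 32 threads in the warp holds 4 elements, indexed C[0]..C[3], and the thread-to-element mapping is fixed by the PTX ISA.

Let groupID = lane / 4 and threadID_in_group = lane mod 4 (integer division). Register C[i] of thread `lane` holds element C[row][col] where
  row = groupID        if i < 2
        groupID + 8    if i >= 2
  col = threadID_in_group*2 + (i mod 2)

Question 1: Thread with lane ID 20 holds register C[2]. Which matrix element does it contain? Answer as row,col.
20: gr=5,th=0
[2] (5+8,0*2+0) = (13,0)

13,0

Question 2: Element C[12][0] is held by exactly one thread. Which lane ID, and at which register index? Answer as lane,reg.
r:12=>grp=4,rB=1  c:0=>tig=0,lo=0
L=4*4+0=16  i=1*2+0=2

16,2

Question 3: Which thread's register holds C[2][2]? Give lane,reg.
9,0

r=2->g=2,rb=0  c=2->t=1,b0=0
L=2*4+1=9  i=0*2+0=0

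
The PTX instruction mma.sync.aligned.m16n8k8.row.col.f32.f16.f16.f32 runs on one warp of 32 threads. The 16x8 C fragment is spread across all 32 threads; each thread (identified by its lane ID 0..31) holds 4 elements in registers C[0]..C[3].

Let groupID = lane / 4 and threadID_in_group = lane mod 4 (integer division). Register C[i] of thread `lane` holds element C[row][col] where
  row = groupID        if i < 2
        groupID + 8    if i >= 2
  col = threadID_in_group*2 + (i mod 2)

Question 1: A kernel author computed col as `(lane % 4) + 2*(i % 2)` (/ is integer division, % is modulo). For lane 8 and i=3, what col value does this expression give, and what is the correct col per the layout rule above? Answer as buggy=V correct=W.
`(lane % 4) + 2*(i % 2)`[8,3]->2
lane 8->8/4=2, 8 mod 4=0
i=3  r:2+8->10  c:2·0+1->1
col: 2 vs 1

buggy=2 correct=1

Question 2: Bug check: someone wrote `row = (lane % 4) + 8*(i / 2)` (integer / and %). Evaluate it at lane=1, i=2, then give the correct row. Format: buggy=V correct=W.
buggy=9 correct=8

`(lane % 4) + 8*(i / 2)`[1,2]=>9
1: grp=0,tig=1
[2] (0+8,1*2+0) = (8,2)
row: 9 vs 8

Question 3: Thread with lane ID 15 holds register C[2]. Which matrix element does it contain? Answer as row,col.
11,6

lane 15: gr=3 (15/4), th=3 (15%4)
i=2: r=3+8=11, c=3*2+0=6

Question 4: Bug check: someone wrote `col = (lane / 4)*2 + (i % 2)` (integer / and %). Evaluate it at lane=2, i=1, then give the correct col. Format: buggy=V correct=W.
`(lane / 4)*2 + (i % 2)`[2,1]→1
2: G=0,T=2
[1] (0+0,2*2+1) = (0,5)
col: 1 vs 5

buggy=1 correct=5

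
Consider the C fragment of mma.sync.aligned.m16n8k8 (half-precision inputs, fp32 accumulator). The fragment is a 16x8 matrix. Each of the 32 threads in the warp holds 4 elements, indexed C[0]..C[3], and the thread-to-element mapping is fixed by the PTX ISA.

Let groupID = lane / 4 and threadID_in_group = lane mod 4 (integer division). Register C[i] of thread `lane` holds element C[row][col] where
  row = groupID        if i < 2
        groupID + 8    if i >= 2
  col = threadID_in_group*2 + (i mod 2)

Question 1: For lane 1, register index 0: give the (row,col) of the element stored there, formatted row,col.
L=1→G=1>>2=0, T=1&3=1
[0]→row 0+0=0  col 1·2+0=2

0,2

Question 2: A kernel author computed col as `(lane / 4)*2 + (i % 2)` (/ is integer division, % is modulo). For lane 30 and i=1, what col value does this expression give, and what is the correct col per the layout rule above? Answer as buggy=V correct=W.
`(lane / 4)*2 + (i % 2)`[30,1]->15
lane 30->30/4=7, 30 mod 4=2
i=1  r:7+0->7  c:2·2+1->5
col: 15 vs 5

buggy=15 correct=5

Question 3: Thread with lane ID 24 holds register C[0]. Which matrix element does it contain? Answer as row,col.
L=24->gid=24>>2=6, tid=24&3=0
[0]->row 6+0=6  col 0·2+0=0

6,0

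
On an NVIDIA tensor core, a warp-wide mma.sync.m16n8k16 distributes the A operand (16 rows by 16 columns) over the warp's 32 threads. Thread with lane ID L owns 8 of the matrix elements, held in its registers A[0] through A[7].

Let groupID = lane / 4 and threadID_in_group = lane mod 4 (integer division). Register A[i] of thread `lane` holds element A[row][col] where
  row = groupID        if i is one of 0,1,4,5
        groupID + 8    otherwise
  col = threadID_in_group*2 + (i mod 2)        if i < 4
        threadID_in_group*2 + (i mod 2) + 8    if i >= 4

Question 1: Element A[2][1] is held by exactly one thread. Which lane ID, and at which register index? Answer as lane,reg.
8,1

r:2=>grp=2,rB=0  c:1=>cB=0,tig=0,lo=1
L=2*4+0=8  i=0*4+0*2+1=1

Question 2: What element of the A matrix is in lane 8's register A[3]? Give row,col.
10,1

lane 8: G=2 (8/4), T=0 (8%4)
i=3: r=2+8=10, c=0*2+1+0=1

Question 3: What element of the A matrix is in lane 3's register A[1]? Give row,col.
0,7

L=3->gid=3>>2=0, tid=3&3=3
[1]->row 0+0=0  col 3·2+1+0=7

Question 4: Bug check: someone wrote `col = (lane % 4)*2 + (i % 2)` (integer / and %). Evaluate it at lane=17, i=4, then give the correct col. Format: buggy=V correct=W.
buggy=2 correct=10

`(lane % 4)*2 + (i % 2)`[17,4]=>2
17: grp=4,tig=1
[4] (4+0,1*2+0+8) = (4,10)
col: 2 vs 10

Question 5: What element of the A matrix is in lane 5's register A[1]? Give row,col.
L=5=>grp=5>>2=1, tig=5&3=1
[1]=>row 1+0=1  col 1·2+1+0=3

1,3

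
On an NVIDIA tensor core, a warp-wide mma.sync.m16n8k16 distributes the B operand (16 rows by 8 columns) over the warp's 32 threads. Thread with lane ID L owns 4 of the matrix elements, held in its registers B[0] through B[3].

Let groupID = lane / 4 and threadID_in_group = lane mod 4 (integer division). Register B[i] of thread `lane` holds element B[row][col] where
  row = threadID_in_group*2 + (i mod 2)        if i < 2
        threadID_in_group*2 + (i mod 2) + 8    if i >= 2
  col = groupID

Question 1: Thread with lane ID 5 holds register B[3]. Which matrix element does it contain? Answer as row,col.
11,1

5: gr=1,th=1
[3] (1*2+1+8,1) = (11,1)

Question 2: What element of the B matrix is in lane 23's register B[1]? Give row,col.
lane 23->23/4=5, 23 mod 4=3
i=1  r:2·3+1+0->7  c:5

7,5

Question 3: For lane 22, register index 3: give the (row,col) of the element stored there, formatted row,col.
22: grp=5,tig=2
[3] (2*2+1+8,5) = (13,5)

13,5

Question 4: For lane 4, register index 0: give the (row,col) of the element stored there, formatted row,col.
L=4⇒gr=4>>2=1, th=4&3=0
[0]⇒row 0·2+0+0=0  col gr=1

0,1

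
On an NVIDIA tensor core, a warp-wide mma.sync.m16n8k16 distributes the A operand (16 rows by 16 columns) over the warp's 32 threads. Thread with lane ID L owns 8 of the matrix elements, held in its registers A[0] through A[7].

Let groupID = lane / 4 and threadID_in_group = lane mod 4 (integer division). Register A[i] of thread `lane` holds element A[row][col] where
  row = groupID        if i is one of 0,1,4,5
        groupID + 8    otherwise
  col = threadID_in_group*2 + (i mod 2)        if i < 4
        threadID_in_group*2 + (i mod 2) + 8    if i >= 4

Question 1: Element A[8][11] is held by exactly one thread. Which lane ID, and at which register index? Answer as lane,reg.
1,7

r=8⇒gr=0,Rb=1  c=11⇒Cb=1,th=1,odd=1
L=0*4+1=1  i=1*4+1*2+1=7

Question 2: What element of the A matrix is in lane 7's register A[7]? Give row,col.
lane 7: G=1 (7/4), T=3 (7%4)
i=7: r=1+8=9, c=3*2+1+8=15

9,15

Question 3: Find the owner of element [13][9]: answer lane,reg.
20,7

r=13⇒gr=5,Rb=1  c=9⇒Cb=1,th=0,odd=1
L=5*4+0=20  i=1*4+1*2+1=7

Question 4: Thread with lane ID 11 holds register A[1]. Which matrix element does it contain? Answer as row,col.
2,7

L=11->g=11>>2=2, t=11&3=3
[1]->row 2+0=2  col 3·2+1+0=7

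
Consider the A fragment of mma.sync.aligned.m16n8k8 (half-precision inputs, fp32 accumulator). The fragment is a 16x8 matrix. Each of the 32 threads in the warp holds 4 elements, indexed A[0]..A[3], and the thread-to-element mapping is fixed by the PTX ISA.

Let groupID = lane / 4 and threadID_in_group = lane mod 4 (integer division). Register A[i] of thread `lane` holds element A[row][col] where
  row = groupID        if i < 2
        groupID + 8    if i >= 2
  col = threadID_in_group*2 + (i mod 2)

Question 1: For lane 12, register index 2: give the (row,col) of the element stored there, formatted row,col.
lane 12→12/4=3, 12 mod 4=0
i=2  r:3+8→11  c:2·0+0→0

11,0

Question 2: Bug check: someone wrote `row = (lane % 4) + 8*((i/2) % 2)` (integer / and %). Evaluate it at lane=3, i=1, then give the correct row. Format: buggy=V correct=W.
buggy=3 correct=0

`(lane % 4) + 8*((i/2) % 2)`[3,1]→3
3: G=0,T=3
[1] (0+0,3*2+1) = (0,7)
row: 3 vs 0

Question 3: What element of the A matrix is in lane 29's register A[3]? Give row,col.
lane 29->29/4=7, 29 mod 4=1
i=3  r:7+8->15  c:2·1+1->3

15,3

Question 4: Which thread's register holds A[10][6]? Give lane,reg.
r:10=>grp=2,rB=1  c:6=>tig=3,lo=0
L=2*4+3=11  i=1*2+0=2

11,2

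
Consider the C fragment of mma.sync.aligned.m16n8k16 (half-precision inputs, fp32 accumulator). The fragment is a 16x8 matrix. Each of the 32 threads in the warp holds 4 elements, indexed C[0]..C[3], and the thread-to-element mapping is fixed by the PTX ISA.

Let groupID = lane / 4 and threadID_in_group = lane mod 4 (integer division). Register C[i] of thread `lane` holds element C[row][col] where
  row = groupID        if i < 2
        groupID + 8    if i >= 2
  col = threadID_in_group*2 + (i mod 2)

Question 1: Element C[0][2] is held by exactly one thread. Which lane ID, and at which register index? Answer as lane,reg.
r=0⇒gr=0,Rb=0  c=2⇒th=1,odd=0
L=0*4+1=1  i=0*2+0=0

1,0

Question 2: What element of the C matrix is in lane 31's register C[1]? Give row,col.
lane 31: gr=7 (31/4), th=3 (31%4)
i=1: r=7+0=7, c=3*2+1=7

7,7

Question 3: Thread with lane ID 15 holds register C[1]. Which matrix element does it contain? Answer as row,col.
L=15->g=15>>2=3, t=15&3=3
[1]->row 3+0=3  col 3·2+1=7

3,7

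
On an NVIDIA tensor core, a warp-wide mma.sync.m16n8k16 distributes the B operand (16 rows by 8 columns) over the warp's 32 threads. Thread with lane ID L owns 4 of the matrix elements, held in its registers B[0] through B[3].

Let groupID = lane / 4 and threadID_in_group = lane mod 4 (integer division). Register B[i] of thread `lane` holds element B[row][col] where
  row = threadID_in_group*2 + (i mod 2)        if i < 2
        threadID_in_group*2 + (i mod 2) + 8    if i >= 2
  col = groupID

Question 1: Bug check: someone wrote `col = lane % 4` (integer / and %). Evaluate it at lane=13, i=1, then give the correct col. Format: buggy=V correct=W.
`lane % 4`[13,1]->1
13: g=3,t=1
[1] (1*2+1+0,3) = (3,3)
col: 1 vs 3

buggy=1 correct=3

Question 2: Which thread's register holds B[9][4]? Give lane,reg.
c=4⇒gr=4  r=9⇒Rb=1,th=0,odd=1
L=4*4+0=16  i=1*2+1=3

16,3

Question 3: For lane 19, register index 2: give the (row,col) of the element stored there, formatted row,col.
lane 19->19/4=4, 19 mod 4=3
i=2  r:2·3+0+8->14  c:4

14,4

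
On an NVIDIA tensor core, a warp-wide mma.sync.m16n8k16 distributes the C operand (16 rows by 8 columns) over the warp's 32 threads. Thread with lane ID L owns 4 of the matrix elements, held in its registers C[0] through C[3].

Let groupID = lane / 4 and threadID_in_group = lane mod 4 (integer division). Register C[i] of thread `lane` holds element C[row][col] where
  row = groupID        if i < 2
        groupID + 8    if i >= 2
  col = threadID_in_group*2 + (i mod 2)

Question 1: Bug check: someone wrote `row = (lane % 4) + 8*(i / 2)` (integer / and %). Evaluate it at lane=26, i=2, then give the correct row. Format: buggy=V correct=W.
buggy=10 correct=14

`(lane % 4) + 8*(i / 2)`[26,2]->10
lane 26: g=6 (26/4), t=2 (26%4)
i=2: r=6+8=14, c=2*2+0=4
row: 10 vs 14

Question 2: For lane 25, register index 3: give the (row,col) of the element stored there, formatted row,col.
14,3

lane 25→25/4=6, 25 mod 4=1
i=3  r:6+8→14  c:2·1+1→3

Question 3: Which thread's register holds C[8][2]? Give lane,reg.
1,2

r:8=>grp=0,rB=1  c:2=>tig=1,lo=0
L=0*4+1=1  i=1*2+0=2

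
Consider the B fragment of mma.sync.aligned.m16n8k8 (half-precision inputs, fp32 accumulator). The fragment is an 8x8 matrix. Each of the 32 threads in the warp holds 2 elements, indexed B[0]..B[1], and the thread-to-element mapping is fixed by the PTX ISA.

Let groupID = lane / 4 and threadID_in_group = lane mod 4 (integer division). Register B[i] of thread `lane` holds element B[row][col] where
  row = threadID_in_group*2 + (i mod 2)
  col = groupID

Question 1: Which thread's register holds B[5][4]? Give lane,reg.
c:4=>grp=4  r:5=>tig=2,lo=1
L=4*4+2=18  i=1=1

18,1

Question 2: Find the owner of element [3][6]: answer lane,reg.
25,1

c:6=>grp=6  r:3=>tig=1,lo=1
L=6*4+1=25  i=1=1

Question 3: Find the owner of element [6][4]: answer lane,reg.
19,0

c:4=>grp=4  r:6=>tig=3,lo=0
L=4*4+3=19  i=0=0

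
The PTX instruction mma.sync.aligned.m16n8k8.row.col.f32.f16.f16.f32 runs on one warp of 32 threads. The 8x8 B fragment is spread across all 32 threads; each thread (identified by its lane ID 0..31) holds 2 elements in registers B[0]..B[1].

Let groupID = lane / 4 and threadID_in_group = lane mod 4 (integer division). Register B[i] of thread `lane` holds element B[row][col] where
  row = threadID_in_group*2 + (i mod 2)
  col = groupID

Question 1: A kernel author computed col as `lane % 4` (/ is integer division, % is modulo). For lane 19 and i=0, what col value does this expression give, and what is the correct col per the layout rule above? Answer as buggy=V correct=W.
buggy=3 correct=4

`lane % 4`[19,0]->3
19: gid=4,tid=3
[0] (3*2+0,4) = (6,4)
col: 3 vs 4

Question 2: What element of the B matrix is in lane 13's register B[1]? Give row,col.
L=13->gid=13>>2=3, tid=13&3=1
[1]->row 1·2+1=3  col gid=3

3,3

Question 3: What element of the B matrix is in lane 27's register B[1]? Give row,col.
7,6

27: gid=6,tid=3
[1] (3*2+1,6) = (7,6)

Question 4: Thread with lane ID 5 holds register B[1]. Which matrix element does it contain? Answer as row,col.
lane 5: grp=1 (5/4), tig=1 (5%4)
i=1: r=1*2+1=3, c=grp=1

3,1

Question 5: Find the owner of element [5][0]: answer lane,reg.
c: 0->gid=0  r: 5->tid=2,i&1=1
L=0*4+2=2  i=1=1

2,1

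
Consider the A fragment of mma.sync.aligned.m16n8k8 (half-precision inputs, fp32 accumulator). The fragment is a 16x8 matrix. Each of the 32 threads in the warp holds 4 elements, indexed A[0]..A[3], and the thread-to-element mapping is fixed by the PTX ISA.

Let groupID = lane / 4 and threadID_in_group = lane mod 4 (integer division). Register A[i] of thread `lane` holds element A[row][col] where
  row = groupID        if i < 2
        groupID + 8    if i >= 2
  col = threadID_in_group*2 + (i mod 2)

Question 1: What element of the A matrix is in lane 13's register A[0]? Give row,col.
3,2

lane 13: G=3 (13/4), T=1 (13%4)
i=0: r=3+0=3, c=1*2+0=2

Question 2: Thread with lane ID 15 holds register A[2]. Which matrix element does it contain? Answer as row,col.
L=15=>grp=15>>2=3, tig=15&3=3
[2]=>row 3+8=11  col 3·2+0=6

11,6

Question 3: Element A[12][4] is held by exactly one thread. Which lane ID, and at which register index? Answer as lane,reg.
r:12=>grp=4,rB=1  c:4=>tig=2,lo=0
L=4*4+2=18  i=1*2+0=2

18,2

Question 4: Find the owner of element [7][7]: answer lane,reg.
r:7=>grp=7,rB=0  c:7=>tig=3,lo=1
L=7*4+3=31  i=0*2+1=1

31,1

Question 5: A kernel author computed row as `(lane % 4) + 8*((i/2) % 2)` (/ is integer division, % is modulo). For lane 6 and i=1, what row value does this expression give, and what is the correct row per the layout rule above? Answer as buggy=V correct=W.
buggy=2 correct=1

`(lane % 4) + 8*((i/2) % 2)`[6,1]->2
lane 6->6/4=1, 6 mod 4=2
i=1  r:1+0->1  c:2·2+1->5
row: 2 vs 1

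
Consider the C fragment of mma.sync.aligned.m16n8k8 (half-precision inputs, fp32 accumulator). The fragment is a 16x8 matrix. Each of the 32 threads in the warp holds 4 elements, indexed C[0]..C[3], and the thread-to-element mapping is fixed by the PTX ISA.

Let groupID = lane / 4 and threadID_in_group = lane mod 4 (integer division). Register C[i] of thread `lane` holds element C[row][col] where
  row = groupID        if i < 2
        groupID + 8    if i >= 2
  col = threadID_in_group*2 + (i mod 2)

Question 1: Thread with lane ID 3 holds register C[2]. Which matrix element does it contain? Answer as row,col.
8,6

lane 3: grp=0 (3/4), tig=3 (3%4)
i=2: r=0+8=8, c=3*2+0=6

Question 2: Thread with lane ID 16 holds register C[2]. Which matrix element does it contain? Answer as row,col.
L=16=>grp=16>>2=4, tig=16&3=0
[2]=>row 4+8=12  col 0·2+0=0

12,0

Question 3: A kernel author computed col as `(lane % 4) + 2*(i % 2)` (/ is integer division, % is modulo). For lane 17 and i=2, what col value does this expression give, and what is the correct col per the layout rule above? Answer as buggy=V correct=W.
`(lane % 4) + 2*(i % 2)`[17,2]->1
L=17->g=17>>2=4, t=17&3=1
[2]->row 4+8=12  col 1·2+0=2
col: 1 vs 2

buggy=1 correct=2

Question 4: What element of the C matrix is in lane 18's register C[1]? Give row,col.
4,5

lane 18: gr=4 (18/4), th=2 (18%4)
i=1: r=4+0=4, c=2*2+1=5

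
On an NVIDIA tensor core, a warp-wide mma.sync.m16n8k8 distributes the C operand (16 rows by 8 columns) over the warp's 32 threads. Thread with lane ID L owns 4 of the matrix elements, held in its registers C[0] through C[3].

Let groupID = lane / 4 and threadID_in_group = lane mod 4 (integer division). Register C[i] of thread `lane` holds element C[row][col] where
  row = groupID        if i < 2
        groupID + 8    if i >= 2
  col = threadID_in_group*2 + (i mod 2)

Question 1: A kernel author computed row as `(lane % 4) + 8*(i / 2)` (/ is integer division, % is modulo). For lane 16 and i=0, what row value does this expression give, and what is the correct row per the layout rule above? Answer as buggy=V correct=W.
`(lane % 4) + 8*(i / 2)`[16,0]=>0
16: grp=4,tig=0
[0] (4+0,0*2+0) = (4,0)
row: 0 vs 4

buggy=0 correct=4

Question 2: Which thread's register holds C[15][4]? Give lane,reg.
30,2

r=15→G=7,rhi=1  c=4→T=2,p=0
L=7*4+2=30  i=1*2+0=2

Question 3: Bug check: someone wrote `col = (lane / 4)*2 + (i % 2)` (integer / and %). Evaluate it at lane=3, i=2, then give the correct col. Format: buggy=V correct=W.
`(lane / 4)*2 + (i % 2)`[3,2]→0
3: G=0,T=3
[2] (0+8,3*2+0) = (8,6)
col: 0 vs 6

buggy=0 correct=6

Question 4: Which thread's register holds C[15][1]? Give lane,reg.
r=15⇒gr=7,Rb=1  c=1⇒th=0,odd=1
L=7*4+0=28  i=1*2+1=3

28,3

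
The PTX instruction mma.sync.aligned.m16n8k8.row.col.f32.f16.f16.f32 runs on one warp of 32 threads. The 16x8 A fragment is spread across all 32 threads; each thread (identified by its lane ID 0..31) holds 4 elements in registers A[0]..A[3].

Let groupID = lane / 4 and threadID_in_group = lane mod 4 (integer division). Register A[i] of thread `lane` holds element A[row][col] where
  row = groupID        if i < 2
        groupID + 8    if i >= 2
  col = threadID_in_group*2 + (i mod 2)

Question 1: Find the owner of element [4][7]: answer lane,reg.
19,1

r=4⇒gr=4,Rb=0  c=7⇒th=3,odd=1
L=4*4+3=19  i=0*2+1=1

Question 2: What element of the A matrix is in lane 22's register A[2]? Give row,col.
13,4

L=22⇒gr=22>>2=5, th=22&3=2
[2]⇒row 5+8=13  col 2·2+0=4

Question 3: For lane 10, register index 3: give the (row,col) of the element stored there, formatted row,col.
10,5

lane 10: grp=2 (10/4), tig=2 (10%4)
i=3: r=2+8=10, c=2*2+1=5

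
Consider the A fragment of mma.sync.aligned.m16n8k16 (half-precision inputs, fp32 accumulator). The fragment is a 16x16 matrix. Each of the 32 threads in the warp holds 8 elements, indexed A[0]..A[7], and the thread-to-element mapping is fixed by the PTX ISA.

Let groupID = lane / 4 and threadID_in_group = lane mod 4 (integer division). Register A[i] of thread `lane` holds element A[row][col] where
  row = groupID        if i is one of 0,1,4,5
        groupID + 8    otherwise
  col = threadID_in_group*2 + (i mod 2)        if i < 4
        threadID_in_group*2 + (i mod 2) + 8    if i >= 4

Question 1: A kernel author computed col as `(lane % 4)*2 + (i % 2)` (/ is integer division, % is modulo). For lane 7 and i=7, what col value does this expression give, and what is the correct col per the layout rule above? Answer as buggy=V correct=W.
buggy=7 correct=15

`(lane % 4)*2 + (i % 2)`[7,7]→7
7: G=1,T=3
[7] (1+8,3*2+1+8) = (9,15)
col: 7 vs 15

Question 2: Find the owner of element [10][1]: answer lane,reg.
8,3

r:10=>grp=2,rB=1  c:1=>cB=0,tig=0,lo=1
L=2*4+0=8  i=0*4+1*2+1=3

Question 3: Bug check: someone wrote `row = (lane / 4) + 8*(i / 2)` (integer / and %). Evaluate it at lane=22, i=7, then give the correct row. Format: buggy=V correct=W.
`(lane / 4) + 8*(i / 2)`[22,7]->29
L=22->g=22>>2=5, t=22&3=2
[7]->row 5+8=13  col 2·2+1+8=13
row: 29 vs 13

buggy=29 correct=13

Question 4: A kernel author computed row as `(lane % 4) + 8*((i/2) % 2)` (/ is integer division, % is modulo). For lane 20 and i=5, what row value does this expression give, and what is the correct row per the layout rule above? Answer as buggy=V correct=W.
buggy=0 correct=5

`(lane % 4) + 8*((i/2) % 2)`[20,5]->0
lane 20: g=5 (20/4), t=0 (20%4)
i=5: r=5+0=5, c=0*2+1+8=9
row: 0 vs 5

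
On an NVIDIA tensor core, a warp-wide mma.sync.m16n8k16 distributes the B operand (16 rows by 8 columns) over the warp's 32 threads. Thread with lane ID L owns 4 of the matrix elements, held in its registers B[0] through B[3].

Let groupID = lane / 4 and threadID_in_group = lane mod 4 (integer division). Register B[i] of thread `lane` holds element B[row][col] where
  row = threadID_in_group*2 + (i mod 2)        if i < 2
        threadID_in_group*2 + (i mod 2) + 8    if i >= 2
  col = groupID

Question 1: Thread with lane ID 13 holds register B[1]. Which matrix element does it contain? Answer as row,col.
3,3

lane 13⇒13/4=3, 13 mod 4=1
i=1  r:2·1+1+0⇒3  c:3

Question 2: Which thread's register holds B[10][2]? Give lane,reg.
c=2⇒gr=2  r=10⇒Rb=1,th=1,odd=0
L=2*4+1=9  i=1*2+0=2

9,2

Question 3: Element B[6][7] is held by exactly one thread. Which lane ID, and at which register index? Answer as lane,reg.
c=7→G=7  r=6→rhi=0,T=3,p=0
L=7*4+3=31  i=0*2+0=0

31,0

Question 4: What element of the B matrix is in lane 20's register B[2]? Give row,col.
20: gr=5,th=0
[2] (0*2+0+8,5) = (8,5)

8,5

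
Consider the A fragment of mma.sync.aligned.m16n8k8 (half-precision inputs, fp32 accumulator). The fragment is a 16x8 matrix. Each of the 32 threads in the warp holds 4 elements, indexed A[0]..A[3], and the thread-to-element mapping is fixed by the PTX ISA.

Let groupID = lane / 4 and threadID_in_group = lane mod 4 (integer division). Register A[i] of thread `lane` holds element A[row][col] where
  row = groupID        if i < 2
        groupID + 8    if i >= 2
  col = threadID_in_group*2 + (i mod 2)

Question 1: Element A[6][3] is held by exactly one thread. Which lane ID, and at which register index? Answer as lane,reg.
25,1

r:6=>grp=6,rB=0  c:3=>tig=1,lo=1
L=6*4+1=25  i=0*2+1=1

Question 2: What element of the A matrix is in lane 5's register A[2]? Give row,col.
9,2

L=5->g=5>>2=1, t=5&3=1
[2]->row 1+8=9  col 1·2+0=2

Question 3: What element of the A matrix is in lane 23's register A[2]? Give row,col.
23: G=5,T=3
[2] (5+8,3*2+0) = (13,6)

13,6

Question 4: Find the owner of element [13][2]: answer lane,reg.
r:13=>grp=5,rB=1  c:2=>tig=1,lo=0
L=5*4+1=21  i=1*2+0=2

21,2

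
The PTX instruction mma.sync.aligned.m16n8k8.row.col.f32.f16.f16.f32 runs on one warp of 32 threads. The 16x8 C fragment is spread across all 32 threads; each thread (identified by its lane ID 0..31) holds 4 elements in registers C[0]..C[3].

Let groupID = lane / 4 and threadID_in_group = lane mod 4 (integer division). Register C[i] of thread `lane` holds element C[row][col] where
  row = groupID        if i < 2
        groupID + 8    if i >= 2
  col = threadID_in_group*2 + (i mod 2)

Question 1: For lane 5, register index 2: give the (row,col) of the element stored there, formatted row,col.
lane 5⇒5/4=1, 5 mod 4=1
i=2  r:1+8⇒9  c:2·1+0⇒2

9,2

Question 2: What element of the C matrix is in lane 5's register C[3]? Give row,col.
9,3

5: g=1,t=1
[3] (1+8,1*2+1) = (9,3)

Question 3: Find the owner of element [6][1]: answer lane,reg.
24,1

r: 6->gid=6,r8=0  c: 1->tid=0,i&1=1
L=6*4+0=24  i=0*2+1=1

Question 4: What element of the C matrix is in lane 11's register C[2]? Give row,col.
L=11->gid=11>>2=2, tid=11&3=3
[2]->row 2+8=10  col 3·2+0=6

10,6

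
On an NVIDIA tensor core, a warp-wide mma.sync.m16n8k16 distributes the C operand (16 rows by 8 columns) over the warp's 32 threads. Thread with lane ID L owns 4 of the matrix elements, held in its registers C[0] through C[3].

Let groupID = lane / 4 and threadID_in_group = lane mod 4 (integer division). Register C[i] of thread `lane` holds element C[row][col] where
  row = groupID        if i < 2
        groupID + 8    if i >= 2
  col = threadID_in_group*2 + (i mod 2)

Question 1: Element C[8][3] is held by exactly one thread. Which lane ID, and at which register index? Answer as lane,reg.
1,3

r:8=>grp=0,rB=1  c:3=>tig=1,lo=1
L=0*4+1=1  i=1*2+1=3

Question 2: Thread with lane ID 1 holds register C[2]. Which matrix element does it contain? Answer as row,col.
lane 1: g=0 (1/4), t=1 (1%4)
i=2: r=0+8=8, c=1*2+0=2

8,2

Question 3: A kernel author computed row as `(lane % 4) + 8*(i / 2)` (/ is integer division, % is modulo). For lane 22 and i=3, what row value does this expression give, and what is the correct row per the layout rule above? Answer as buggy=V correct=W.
buggy=10 correct=13

`(lane % 4) + 8*(i / 2)`[22,3]->10
lane 22->22/4=5, 22 mod 4=2
i=3  r:5+8->13  c:2·2+1->5
row: 10 vs 13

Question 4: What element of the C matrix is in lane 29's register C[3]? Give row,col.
L=29⇒gr=29>>2=7, th=29&3=1
[3]⇒row 7+8=15  col 1·2+1=3

15,3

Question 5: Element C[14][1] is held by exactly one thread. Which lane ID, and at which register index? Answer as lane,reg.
r=14→G=6,rhi=1  c=1→T=0,p=1
L=6*4+0=24  i=1*2+1=3

24,3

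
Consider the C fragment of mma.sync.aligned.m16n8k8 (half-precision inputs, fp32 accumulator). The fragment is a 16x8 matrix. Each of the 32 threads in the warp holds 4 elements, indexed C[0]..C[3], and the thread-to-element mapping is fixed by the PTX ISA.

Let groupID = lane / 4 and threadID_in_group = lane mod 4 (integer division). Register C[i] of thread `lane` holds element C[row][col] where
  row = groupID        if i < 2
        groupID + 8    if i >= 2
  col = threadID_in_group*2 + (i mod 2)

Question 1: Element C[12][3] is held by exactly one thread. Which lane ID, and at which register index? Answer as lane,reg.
r=12->g=4,rb=1  c=3->t=1,b0=1
L=4*4+1=17  i=1*2+1=3

17,3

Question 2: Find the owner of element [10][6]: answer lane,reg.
r: 10->gid=2,r8=1  c: 6->tid=3,i&1=0
L=2*4+3=11  i=1*2+0=2

11,2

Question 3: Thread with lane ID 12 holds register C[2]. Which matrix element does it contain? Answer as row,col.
11,0

L=12->g=12>>2=3, t=12&3=0
[2]->row 3+8=11  col 0·2+0=0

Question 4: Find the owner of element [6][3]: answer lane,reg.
25,1

r: 6->gid=6,r8=0  c: 3->tid=1,i&1=1
L=6*4+1=25  i=0*2+1=1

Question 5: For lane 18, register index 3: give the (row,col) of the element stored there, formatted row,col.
L=18=>grp=18>>2=4, tig=18&3=2
[3]=>row 4+8=12  col 2·2+1=5

12,5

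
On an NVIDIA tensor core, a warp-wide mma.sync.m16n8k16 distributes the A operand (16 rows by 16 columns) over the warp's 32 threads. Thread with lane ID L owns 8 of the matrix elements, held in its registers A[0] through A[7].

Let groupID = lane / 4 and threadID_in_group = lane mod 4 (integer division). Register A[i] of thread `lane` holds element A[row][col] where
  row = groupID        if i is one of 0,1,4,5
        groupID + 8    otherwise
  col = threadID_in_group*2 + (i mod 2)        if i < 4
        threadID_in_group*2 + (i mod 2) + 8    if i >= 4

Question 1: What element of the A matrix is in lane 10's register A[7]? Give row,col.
lane 10: gr=2 (10/4), th=2 (10%4)
i=7: r=2+8=10, c=2*2+1+8=13

10,13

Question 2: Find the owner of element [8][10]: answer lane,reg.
1,6

r: 8->gid=0,r8=1  c: 10->c8=1,tid=1,i&1=0
L=0*4+1=1  i=1*4+1*2+0=6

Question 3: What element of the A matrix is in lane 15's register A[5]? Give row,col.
3,15

15: gr=3,th=3
[5] (3+0,3*2+1+8) = (3,15)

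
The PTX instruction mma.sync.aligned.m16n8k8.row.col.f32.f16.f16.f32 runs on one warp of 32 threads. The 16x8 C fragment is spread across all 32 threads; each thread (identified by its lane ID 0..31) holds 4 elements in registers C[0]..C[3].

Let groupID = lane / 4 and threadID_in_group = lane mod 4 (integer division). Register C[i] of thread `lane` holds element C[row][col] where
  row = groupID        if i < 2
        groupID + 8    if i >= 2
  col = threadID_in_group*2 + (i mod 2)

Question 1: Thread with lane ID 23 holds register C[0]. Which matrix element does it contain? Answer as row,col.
lane 23: G=5 (23/4), T=3 (23%4)
i=0: r=5+0=5, c=3*2+0=6

5,6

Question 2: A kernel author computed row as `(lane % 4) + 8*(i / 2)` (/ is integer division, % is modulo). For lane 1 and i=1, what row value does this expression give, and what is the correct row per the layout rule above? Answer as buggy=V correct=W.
`(lane % 4) + 8*(i / 2)`[1,1]->1
1: gid=0,tid=1
[1] (0+0,1*2+1) = (0,3)
row: 1 vs 0

buggy=1 correct=0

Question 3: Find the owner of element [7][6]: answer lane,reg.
r=7->g=7,rb=0  c=6->t=3,b0=0
L=7*4+3=31  i=0*2+0=0

31,0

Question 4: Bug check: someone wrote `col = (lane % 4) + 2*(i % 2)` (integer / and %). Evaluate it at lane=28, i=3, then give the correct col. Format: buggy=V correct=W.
`(lane % 4) + 2*(i % 2)`[28,3]=>2
L=28=>grp=28>>2=7, tig=28&3=0
[3]=>row 7+8=15  col 0·2+1=1
col: 2 vs 1

buggy=2 correct=1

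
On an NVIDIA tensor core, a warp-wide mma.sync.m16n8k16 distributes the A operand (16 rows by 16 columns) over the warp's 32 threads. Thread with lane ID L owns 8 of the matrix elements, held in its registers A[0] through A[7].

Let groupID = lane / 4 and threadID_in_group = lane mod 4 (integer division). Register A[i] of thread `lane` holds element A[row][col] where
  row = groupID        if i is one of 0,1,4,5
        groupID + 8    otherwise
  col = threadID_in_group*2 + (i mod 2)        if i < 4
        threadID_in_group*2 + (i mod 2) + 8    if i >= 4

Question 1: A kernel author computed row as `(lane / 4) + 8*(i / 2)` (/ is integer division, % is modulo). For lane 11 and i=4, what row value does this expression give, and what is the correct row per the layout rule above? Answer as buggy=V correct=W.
buggy=18 correct=2

`(lane / 4) + 8*(i / 2)`[11,4]->18
11: gid=2,tid=3
[4] (2+0,3*2+0+8) = (2,14)
row: 18 vs 2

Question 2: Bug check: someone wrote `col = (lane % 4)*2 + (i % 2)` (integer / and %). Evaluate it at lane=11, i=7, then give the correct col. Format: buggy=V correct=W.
buggy=7 correct=15

`(lane % 4)*2 + (i % 2)`[11,7]->7
11: gid=2,tid=3
[7] (2+8,3*2+1+8) = (10,15)
col: 7 vs 15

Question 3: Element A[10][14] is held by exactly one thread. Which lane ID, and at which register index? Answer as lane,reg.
11,6

r: 10->gid=2,r8=1  c: 14->c8=1,tid=3,i&1=0
L=2*4+3=11  i=1*4+1*2+0=6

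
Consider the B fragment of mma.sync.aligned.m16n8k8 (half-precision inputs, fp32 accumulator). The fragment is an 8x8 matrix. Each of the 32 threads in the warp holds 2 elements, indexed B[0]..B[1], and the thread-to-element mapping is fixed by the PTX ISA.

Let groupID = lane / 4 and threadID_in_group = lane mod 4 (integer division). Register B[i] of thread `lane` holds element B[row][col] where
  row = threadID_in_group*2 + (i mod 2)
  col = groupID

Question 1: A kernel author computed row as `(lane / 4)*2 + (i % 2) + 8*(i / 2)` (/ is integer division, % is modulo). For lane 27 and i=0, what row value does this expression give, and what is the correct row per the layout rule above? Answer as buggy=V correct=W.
`(lane / 4)*2 + (i % 2) + 8*(i / 2)`[27,0]->12
lane 27: gid=6 (27/4), tid=3 (27%4)
i=0: r=3*2+0=6, c=gid=6
row: 12 vs 6

buggy=12 correct=6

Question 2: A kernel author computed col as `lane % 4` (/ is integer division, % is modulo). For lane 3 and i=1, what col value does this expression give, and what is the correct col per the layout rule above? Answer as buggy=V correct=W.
`lane % 4`[3,1]=>3
L=3=>grp=3>>2=0, tig=3&3=3
[1]=>row 3·2+1=7  col grp=0
col: 3 vs 0

buggy=3 correct=0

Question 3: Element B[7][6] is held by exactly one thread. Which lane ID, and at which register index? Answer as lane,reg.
c: 6->gid=6  r: 7->tid=3,i&1=1
L=6*4+3=27  i=1=1

27,1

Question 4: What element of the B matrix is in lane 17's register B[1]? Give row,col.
lane 17: grp=4 (17/4), tig=1 (17%4)
i=1: r=1*2+1=3, c=grp=4

3,4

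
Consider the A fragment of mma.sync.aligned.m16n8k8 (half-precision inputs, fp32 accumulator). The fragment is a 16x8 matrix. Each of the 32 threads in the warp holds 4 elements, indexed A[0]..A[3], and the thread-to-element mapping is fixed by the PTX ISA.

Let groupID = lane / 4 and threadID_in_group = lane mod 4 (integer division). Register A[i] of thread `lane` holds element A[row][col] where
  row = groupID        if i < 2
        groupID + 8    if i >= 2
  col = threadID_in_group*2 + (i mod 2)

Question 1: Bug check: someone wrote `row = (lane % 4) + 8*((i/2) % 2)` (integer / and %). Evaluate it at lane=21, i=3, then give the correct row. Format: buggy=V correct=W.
buggy=9 correct=13

`(lane % 4) + 8*((i/2) % 2)`[21,3]->9
lane 21: g=5 (21/4), t=1 (21%4)
i=3: r=5+8=13, c=1*2+1=3
row: 9 vs 13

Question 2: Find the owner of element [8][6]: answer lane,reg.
r: 8->gid=0,r8=1  c: 6->tid=3,i&1=0
L=0*4+3=3  i=1*2+0=2

3,2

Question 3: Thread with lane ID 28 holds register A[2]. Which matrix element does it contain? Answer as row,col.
lane 28=>28/4=7, 28 mod 4=0
i=2  r:7+8=>15  c:2·0+0=>0

15,0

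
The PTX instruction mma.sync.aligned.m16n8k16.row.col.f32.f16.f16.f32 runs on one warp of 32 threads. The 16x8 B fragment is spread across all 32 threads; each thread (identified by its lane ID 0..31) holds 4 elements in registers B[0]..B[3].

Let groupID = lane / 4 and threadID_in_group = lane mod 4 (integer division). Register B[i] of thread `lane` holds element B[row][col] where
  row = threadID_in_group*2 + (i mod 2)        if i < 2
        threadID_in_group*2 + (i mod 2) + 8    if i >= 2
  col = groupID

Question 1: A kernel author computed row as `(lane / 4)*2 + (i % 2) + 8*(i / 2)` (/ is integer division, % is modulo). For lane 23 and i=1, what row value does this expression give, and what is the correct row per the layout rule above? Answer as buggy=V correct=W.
buggy=11 correct=7

`(lane / 4)*2 + (i % 2) + 8*(i / 2)`[23,1]⇒11
lane 23: gr=5 (23/4), th=3 (23%4)
i=1: r=3*2+1+0=7, c=gr=5
row: 11 vs 7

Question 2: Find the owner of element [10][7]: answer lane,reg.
29,2

c=7→G=7  r=10→rhi=1,T=1,p=0
L=7*4+1=29  i=1*2+0=2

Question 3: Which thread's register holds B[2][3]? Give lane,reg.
13,0

c=3→G=3  r=2→rhi=0,T=1,p=0
L=3*4+1=13  i=0*2+0=0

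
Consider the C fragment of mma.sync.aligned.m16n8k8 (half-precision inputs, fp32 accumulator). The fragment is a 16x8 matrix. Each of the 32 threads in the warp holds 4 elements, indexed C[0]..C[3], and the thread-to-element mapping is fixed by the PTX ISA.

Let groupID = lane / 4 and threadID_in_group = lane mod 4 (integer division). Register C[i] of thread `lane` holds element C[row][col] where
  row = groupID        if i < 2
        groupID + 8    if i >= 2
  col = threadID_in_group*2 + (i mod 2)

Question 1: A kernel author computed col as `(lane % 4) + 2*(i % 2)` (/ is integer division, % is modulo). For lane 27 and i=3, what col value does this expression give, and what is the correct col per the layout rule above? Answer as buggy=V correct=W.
`(lane % 4) + 2*(i % 2)`[27,3]⇒5
lane 27⇒27/4=6, 27 mod 4=3
i=3  r:6+8⇒14  c:2·3+1⇒7
col: 5 vs 7

buggy=5 correct=7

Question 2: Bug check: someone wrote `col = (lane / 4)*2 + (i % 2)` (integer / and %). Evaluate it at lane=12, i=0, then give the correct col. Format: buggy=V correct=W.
`(lane / 4)*2 + (i % 2)`[12,0]=>6
12: grp=3,tig=0
[0] (3+0,0*2+0) = (3,0)
col: 6 vs 0

buggy=6 correct=0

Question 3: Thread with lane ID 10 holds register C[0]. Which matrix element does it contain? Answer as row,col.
lane 10=>10/4=2, 10 mod 4=2
i=0  r:2+0=>2  c:2·2+0=>4

2,4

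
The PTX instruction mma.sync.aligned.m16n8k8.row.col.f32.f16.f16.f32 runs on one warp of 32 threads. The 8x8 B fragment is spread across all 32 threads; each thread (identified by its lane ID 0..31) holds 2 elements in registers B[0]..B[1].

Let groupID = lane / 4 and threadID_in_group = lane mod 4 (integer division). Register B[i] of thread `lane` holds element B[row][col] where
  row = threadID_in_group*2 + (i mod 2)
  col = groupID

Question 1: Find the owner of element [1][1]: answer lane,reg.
c: 1->gid=1  r: 1->tid=0,i&1=1
L=1*4+0=4  i=1=1

4,1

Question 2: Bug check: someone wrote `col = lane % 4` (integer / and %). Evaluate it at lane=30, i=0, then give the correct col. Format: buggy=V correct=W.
`lane % 4`[30,0]=>2
30: grp=7,tig=2
[0] (2*2+0,7) = (4,7)
col: 2 vs 7

buggy=2 correct=7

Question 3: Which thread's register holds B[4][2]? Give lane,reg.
c=2⇒gr=2  r=4⇒th=2,odd=0
L=2*4+2=10  i=0=0

10,0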